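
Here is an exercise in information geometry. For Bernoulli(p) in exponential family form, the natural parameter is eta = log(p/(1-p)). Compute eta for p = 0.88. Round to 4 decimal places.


Natural parameter for Bernoulli: eta = log(p/(1-p)).
p = 0.88, 1-p = 0.12.
p/(1-p) = 7.333333.
eta = log(7.333333) = 1.9924

1.9924


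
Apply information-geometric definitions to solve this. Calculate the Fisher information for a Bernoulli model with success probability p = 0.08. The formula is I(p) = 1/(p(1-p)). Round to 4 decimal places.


For Bernoulli(p), Fisher information is I(p) = 1/(p*(1-p)).
p = 0.08, 1-p = 0.92.
p*(1-p) = 0.0736.
I(p) = 1/0.0736 = 13.5870

13.5870


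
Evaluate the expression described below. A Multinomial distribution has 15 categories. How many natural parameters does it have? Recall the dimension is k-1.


Exponential family dimension calculation:
For Multinomial with k=15 categories, dim = k-1 = 14.

14


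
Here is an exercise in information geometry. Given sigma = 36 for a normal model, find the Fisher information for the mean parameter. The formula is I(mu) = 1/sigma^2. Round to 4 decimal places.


The Fisher information for the mean of a normal distribution is I(mu) = 1/sigma^2.
sigma = 36, so sigma^2 = 1296.
I(mu) = 1/1296 = 0.0008

0.0008


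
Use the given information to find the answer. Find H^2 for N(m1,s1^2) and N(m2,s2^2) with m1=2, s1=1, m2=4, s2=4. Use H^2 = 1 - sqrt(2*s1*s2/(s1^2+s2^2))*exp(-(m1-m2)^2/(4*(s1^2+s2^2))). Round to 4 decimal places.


Squared Hellinger distance for Gaussians:
H^2 = 1 - sqrt(2*s1*s2/(s1^2+s2^2)) * exp(-(m1-m2)^2/(4*(s1^2+s2^2))).
s1^2 = 1, s2^2 = 16, s1^2+s2^2 = 17.
sqrt(2*1*4/(17)) = 0.685994.
(m1-m2)^2 = (-2)^2 = 4.
exp(-4/(4*17)) = exp(-0.058824) = 0.942873.
H^2 = 1 - 0.685994*0.942873 = 0.3532

0.3532


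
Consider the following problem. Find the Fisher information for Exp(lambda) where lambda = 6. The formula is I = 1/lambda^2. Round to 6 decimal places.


Fisher information for exponential: I(lambda) = 1/lambda^2.
lambda = 6, lambda^2 = 36.
I = 1/36 = 0.027778

0.027778


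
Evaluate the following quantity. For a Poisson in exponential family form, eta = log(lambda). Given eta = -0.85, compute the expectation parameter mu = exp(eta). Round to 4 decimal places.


Expectation parameter for Poisson exponential family:
mu = exp(eta).
eta = -0.85.
mu = exp(-0.85) = 0.4274

0.4274


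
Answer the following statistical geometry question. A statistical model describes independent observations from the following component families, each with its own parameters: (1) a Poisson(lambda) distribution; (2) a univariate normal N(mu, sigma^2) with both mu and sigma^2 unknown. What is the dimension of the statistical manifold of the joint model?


The dimension of a statistical manifold equals the number of free
(independent) real parameters of the model. For a product of independent
blocks the parameter counts add.
- Poisson (lambda): 1.
- normal (mu, sigma^2): 2.
Total = 1 + 2 = 3.
Dimension = 3

3


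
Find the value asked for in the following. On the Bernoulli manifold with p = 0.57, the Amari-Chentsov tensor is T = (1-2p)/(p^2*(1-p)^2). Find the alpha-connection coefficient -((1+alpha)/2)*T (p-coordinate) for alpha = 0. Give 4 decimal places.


Skewness (Amari-Chentsov) tensor: T = (1-2p)/(p^2*(1-p)^2).
p = 0.57, 1-2p = -0.14, p^2 = 0.3249, (1-p)^2 = 0.1849.
T = -0.14/(0.3249 * 0.1849) = -2.330459.
In the p-coordinate, Gamma^(alpha) = Gamma^(0) - (alpha/2)*T with Gamma^(0) = (1/2)*g'(p) = -T/2,
so Gamma^(alpha) = -((1+alpha)/2)*T.
alpha = 0, -(1+alpha)/2 = -0.5.
Gamma = -0.5 * -2.330459 = 1.1652

1.1652


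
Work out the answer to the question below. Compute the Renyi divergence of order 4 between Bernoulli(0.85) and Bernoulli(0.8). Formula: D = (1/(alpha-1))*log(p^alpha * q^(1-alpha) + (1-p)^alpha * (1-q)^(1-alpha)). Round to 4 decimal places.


Renyi divergence of order alpha between Bernoulli distributions:
D = (1/(alpha-1))*log(p^alpha * q^(1-alpha) + (1-p)^alpha * (1-q)^(1-alpha)).
alpha = 4, p = 0.85, q = 0.8.
p^alpha * q^(1-alpha) = 0.85^4 * 0.8^-3 = 1.019543.
(1-p)^alpha * (1-q)^(1-alpha) = 0.15^4 * 0.2^-3 = 0.063281.
sum = 1.019543 + 0.063281 = 1.082825.
D = (1/3)*log(1.082825) = 0.0265

0.0265


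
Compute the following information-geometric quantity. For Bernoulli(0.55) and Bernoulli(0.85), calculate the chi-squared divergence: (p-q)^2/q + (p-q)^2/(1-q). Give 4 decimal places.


Chi-squared divergence between Bernoulli distributions:
chi^2 = (p-q)^2/q + (p-q)^2/(1-q).
p = 0.55, q = 0.85, p-q = -0.3.
(p-q)^2 = 0.09.
term1 = 0.09/0.85 = 0.105882.
term2 = 0.09/0.15 = 0.6.
chi^2 = 0.105882 + 0.6 = 0.7059

0.7059


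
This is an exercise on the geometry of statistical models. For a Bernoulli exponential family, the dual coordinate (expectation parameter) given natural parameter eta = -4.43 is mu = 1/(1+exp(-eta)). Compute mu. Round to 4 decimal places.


Dual coordinate (expectation parameter) for Bernoulli:
mu = 1/(1+exp(-eta)).
eta = -4.43.
exp(-eta) = exp(4.43) = 83.931417.
mu = 1/(1+83.931417) = 0.0118

0.0118


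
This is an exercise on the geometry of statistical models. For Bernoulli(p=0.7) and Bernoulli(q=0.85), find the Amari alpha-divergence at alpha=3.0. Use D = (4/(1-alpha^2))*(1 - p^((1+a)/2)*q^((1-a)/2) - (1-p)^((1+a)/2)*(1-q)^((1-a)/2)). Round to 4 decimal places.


Amari alpha-divergence:
D = (4/(1-alpha^2))*(1 - p^((1+a)/2)*q^((1-a)/2) - (1-p)^((1+a)/2)*(1-q)^((1-a)/2)).
alpha = 3.0, p = 0.7, q = 0.85.
e1 = (1+alpha)/2 = 2.0, e2 = (1-alpha)/2 = -1.0.
t1 = p^e1 * q^e2 = 0.7^2.0 * 0.85^-1.0 = 0.576471.
t2 = (1-p)^e1 * (1-q)^e2 = 0.3^2.0 * 0.15^-1.0 = 0.6.
4/(1-alpha^2) = -0.5.
D = -0.5*(1 - 0.576471 - 0.6) = 0.0882

0.0882


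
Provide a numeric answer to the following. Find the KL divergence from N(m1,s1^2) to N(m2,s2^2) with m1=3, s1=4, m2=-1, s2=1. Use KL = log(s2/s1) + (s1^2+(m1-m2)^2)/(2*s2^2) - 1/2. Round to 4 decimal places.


KL divergence between normal distributions:
KL = log(s2/s1) + (s1^2 + (m1-m2)^2)/(2*s2^2) - 1/2.
log(1/4) = -1.386294.
(4^2 + (3--1)^2)/(2*1^2) = (16 + 16)/2 = 16.0.
KL = -1.386294 + 16.0 - 0.5 = 14.1137

14.1137


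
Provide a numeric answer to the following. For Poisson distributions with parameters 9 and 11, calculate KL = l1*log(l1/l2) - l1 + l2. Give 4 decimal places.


KL divergence for Poisson:
KL = l1*log(l1/l2) - l1 + l2.
l1 = 9, l2 = 11.
log(9/11) = -0.200671.
l1*log(l1/l2) = 9 * -0.200671 = -1.806036.
KL = -1.806036 - 9 + 11 = 0.1940

0.1940


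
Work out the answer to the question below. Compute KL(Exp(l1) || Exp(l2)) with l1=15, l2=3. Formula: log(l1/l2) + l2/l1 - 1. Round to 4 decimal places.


KL divergence for exponential family:
KL = log(l1/l2) + l2/l1 - 1.
log(15/3) = 1.609438.
3/15 = 0.2.
KL = 1.609438 + 0.2 - 1 = 0.8094

0.8094


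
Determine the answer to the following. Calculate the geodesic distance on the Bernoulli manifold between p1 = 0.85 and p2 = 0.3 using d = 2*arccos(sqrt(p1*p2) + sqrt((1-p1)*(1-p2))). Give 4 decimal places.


Geodesic distance on Bernoulli manifold:
d(p1,p2) = 2*arccos(sqrt(p1*p2) + sqrt((1-p1)*(1-p2))).
sqrt(p1*p2) = sqrt(0.85*0.3) = 0.504975.
sqrt((1-p1)*(1-p2)) = sqrt(0.15*0.7) = 0.324037.
arg = 0.504975 + 0.324037 = 0.829012.
d = 2*arccos(0.829012) = 1.1869

1.1869


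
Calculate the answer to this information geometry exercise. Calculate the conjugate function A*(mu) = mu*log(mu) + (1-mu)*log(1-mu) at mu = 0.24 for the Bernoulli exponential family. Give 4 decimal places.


Legendre transform for Bernoulli:
A*(mu) = mu*log(mu) + (1-mu)*log(1-mu).
mu = 0.24, 1-mu = 0.76.
mu*log(mu) = 0.24*log(0.24) = -0.342508.
(1-mu)*log(1-mu) = 0.76*log(0.76) = -0.208572.
A* = -0.342508 + -0.208572 = -0.5511

-0.5511


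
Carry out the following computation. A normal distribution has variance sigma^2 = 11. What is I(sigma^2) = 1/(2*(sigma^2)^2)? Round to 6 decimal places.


Fisher information for variance: I(sigma^2) = 1/(2*sigma^4).
sigma^2 = 11, so sigma^4 = 121.
I = 1/(2*121) = 1/242 = 0.004132

0.004132


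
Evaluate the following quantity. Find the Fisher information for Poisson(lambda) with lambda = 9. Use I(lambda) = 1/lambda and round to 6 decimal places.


Fisher information for Poisson: I(lambda) = 1/lambda.
lambda = 9.
I(lambda) = 1/9 = 0.111111

0.111111


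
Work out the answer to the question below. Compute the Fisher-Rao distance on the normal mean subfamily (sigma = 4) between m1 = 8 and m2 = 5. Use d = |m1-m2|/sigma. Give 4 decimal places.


On the fixed-variance normal subfamily, geodesic distance = |m1-m2|/sigma.
|8 - 5| = 3.
sigma = 4.
d = 3/4 = 0.7500

0.7500


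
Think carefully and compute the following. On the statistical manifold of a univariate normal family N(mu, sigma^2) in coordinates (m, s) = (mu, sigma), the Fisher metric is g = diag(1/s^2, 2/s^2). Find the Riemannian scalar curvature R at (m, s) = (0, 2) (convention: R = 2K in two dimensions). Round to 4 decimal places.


The metric has the form g = (A dm^2 + B ds^2)/s^2 with A = 1, B = 2.
Substitute u = sqrt(A/B)*m: g = B*(du^2 + ds^2)/s^2, i.e. B times the
Poincare upper half-plane metric, which has constant Gaussian curvature -1.
Scaling a 2D metric by a constant c divides the Gaussian curvature by c,
so K = -1/B = -1/(2) = -0.5000 everywhere (the point (m, s) = (0, 2) is irrelevant:
the curvature is constant).
Scalar curvature in dimension 2: R = 2K = -2/(2) = -1.0000.

-1.0000


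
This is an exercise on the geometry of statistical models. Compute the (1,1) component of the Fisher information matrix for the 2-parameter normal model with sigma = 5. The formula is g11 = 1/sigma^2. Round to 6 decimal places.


For the 2-parameter normal family, the Fisher metric has:
  g11 = 1/sigma^2, g22 = 2/sigma^2.
sigma = 5, sigma^2 = 25.
g11 = 0.040000

0.040000


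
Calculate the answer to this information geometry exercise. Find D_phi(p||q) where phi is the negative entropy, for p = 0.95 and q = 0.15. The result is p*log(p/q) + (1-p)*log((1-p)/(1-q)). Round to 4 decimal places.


Bregman divergence with negative entropy generator:
D = p*log(p/q) + (1-p)*log((1-p)/(1-q)).
p = 0.95, q = 0.15.
p*log(p/q) = 0.95*log(0.95/0.15) = 1.753535.
(1-p)*log((1-p)/(1-q)) = 0.05*log(0.05/0.85) = -0.141661.
D = 1.753535 + -0.141661 = 1.6119

1.6119


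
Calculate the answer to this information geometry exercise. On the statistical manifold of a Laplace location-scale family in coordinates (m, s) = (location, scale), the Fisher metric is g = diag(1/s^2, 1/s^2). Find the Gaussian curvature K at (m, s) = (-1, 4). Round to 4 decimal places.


The metric has the form g = (A dm^2 + B ds^2)/s^2 with A = 1, B = 1.
Substitute u = sqrt(A/B)*m: g = B*(du^2 + ds^2)/s^2, i.e. B times the
Poincare upper half-plane metric, which has constant Gaussian curvature -1.
Scaling a 2D metric by a constant c divides the Gaussian curvature by c,
so K = -1/B = -1/(1) = -1.0000 everywhere (the point (m, s) = (-1, 4) is irrelevant:
the curvature is constant).
The requested Gaussian curvature is K = -1.0000.

-1.0000


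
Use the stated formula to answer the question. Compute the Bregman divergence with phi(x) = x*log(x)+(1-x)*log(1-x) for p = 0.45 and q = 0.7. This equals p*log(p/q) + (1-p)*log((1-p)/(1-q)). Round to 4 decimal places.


Bregman divergence with negative entropy generator:
D = p*log(p/q) + (1-p)*log((1-p)/(1-q)).
p = 0.45, q = 0.7.
p*log(p/q) = 0.45*log(0.45/0.7) = -0.198825.
(1-p)*log((1-p)/(1-q)) = 0.55*log(0.55/0.3) = 0.333375.
D = -0.198825 + 0.333375 = 0.1345

0.1345


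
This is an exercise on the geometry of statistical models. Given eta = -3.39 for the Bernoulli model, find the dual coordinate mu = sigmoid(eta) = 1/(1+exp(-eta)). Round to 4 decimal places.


Dual coordinate (expectation parameter) for Bernoulli:
mu = 1/(1+exp(-eta)).
eta = -3.39.
exp(-eta) = exp(3.39) = 29.665952.
mu = 1/(1+29.665952) = 0.0326

0.0326


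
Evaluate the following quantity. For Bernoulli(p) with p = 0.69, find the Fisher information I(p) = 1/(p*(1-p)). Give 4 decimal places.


For Bernoulli(p), Fisher information is I(p) = 1/(p*(1-p)).
p = 0.69, 1-p = 0.31.
p*(1-p) = 0.2139.
I(p) = 1/0.2139 = 4.6751

4.6751


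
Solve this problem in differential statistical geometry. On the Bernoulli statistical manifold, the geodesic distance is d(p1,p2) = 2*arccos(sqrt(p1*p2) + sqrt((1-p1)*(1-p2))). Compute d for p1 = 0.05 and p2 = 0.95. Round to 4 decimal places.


Geodesic distance on Bernoulli manifold:
d(p1,p2) = 2*arccos(sqrt(p1*p2) + sqrt((1-p1)*(1-p2))).
sqrt(p1*p2) = sqrt(0.05*0.95) = 0.217945.
sqrt((1-p1)*(1-p2)) = sqrt(0.95*0.05) = 0.217945.
arg = 0.217945 + 0.217945 = 0.43589.
d = 2*arccos(0.43589) = 2.2395

2.2395


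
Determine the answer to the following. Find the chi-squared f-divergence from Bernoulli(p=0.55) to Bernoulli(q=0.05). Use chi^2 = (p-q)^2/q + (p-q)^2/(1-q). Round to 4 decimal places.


Chi-squared divergence between Bernoulli distributions:
chi^2 = (p-q)^2/q + (p-q)^2/(1-q).
p = 0.55, q = 0.05, p-q = 0.5.
(p-q)^2 = 0.25.
term1 = 0.25/0.05 = 5.0.
term2 = 0.25/0.95 = 0.263158.
chi^2 = 5.0 + 0.263158 = 5.2632

5.2632


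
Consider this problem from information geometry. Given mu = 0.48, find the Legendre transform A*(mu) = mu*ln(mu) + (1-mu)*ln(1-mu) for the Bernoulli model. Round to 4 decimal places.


Legendre transform for Bernoulli:
A*(mu) = mu*log(mu) + (1-mu)*log(1-mu).
mu = 0.48, 1-mu = 0.52.
mu*log(mu) = 0.48*log(0.48) = -0.352305.
(1-mu)*log(1-mu) = 0.52*log(0.52) = -0.340042.
A* = -0.352305 + -0.340042 = -0.6923

-0.6923


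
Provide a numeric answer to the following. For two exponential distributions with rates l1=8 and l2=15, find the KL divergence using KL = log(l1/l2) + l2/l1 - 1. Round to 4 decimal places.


KL divergence for exponential family:
KL = log(l1/l2) + l2/l1 - 1.
log(8/15) = -0.628609.
15/8 = 1.875.
KL = -0.628609 + 1.875 - 1 = 0.2464

0.2464


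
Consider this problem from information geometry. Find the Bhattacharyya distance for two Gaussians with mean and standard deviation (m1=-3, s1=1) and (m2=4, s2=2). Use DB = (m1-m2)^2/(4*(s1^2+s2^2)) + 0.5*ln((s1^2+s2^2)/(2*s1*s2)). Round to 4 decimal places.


Bhattacharyya distance between two Gaussians:
DB = (m1-m2)^2/(4*(s1^2+s2^2)) + (1/2)*ln((s1^2+s2^2)/(2*s1*s2)).
(m1-m2)^2 = (-7)^2 = 49.
s1^2+s2^2 = 1 + 4 = 5.
term1 = 49/20 = 2.45.
term2 = 0.5*ln(5/4.0) = 0.111572.
DB = 2.45 + 0.111572 = 2.5616

2.5616


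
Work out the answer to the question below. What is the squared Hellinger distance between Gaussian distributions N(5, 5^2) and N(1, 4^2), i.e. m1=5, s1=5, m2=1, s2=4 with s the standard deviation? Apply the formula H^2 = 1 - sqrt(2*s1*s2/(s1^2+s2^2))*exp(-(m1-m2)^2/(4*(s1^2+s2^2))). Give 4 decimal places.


Squared Hellinger distance for Gaussians:
H^2 = 1 - sqrt(2*s1*s2/(s1^2+s2^2)) * exp(-(m1-m2)^2/(4*(s1^2+s2^2))).
s1^2 = 25, s2^2 = 16, s1^2+s2^2 = 41.
sqrt(2*5*4/(41)) = 0.98773.
(m1-m2)^2 = (4)^2 = 16.
exp(-16/(4*41)) = exp(-0.097561) = 0.907047.
H^2 = 1 - 0.98773*0.907047 = 0.1041

0.1041


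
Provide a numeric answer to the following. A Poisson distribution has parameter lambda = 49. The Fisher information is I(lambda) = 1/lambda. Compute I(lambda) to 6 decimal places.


Fisher information for Poisson: I(lambda) = 1/lambda.
lambda = 49.
I(lambda) = 1/49 = 0.020408

0.020408


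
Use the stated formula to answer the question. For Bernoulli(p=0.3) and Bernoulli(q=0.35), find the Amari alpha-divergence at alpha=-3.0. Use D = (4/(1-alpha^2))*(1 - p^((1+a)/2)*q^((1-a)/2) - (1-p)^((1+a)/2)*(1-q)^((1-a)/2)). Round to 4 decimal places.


Amari alpha-divergence:
D = (4/(1-alpha^2))*(1 - p^((1+a)/2)*q^((1-a)/2) - (1-p)^((1+a)/2)*(1-q)^((1-a)/2)).
alpha = -3.0, p = 0.3, q = 0.35.
e1 = (1+alpha)/2 = -1.0, e2 = (1-alpha)/2 = 2.0.
t1 = p^e1 * q^e2 = 0.3^-1.0 * 0.35^2.0 = 0.408333.
t2 = (1-p)^e1 * (1-q)^e2 = 0.7^-1.0 * 0.65^2.0 = 0.603571.
4/(1-alpha^2) = -0.5.
D = -0.5*(1 - 0.408333 - 0.603571) = 0.0060

0.0060


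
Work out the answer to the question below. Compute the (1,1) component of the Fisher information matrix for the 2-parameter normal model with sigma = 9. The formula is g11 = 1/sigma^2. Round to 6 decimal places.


For the 2-parameter normal family, the Fisher metric has:
  g11 = 1/sigma^2, g22 = 2/sigma^2.
sigma = 9, sigma^2 = 81.
g11 = 0.012346

0.012346


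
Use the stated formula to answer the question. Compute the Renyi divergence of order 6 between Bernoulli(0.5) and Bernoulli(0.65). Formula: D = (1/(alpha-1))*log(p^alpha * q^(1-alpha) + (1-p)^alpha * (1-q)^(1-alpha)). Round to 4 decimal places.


Renyi divergence of order alpha between Bernoulli distributions:
D = (1/(alpha-1))*log(p^alpha * q^(1-alpha) + (1-p)^alpha * (1-q)^(1-alpha)).
alpha = 6, p = 0.5, q = 0.65.
p^alpha * q^(1-alpha) = 0.5^6 * 0.65^-5 = 0.134665.
(1-p)^alpha * (1-q)^(1-alpha) = 0.5^6 * 0.35^-5 = 2.974951.
sum = 0.134665 + 2.974951 = 3.109615.
D = (1/5)*log(3.109615) = 0.2269

0.2269


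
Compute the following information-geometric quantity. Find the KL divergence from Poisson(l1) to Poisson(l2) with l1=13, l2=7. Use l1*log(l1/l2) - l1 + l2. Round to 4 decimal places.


KL divergence for Poisson:
KL = l1*log(l1/l2) - l1 + l2.
l1 = 13, l2 = 7.
log(13/7) = 0.619039.
l1*log(l1/l2) = 13 * 0.619039 = 8.04751.
KL = 8.04751 - 13 + 7 = 2.0475

2.0475


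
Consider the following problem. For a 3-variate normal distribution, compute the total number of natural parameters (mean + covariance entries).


Exponential family dimension calculation:
For 3-dim MVN: mean has 3 params, covariance has 3*4/2 = 6 unique entries.
Total dim = 3 + 6 = 9.

9


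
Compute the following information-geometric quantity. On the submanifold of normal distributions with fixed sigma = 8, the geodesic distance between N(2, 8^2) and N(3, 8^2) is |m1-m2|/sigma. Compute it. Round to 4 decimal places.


On the fixed-variance normal subfamily, geodesic distance = |m1-m2|/sigma.
|2 - 3| = 1.
sigma = 8.
d = 1/8 = 0.1250

0.1250


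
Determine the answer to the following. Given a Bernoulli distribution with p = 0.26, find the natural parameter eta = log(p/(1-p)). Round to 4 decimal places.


Natural parameter for Bernoulli: eta = log(p/(1-p)).
p = 0.26, 1-p = 0.74.
p/(1-p) = 0.351351.
eta = log(0.351351) = -1.0460

-1.0460


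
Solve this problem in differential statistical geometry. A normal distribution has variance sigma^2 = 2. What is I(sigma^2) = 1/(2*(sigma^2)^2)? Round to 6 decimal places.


Fisher information for variance: I(sigma^2) = 1/(2*sigma^4).
sigma^2 = 2, so sigma^4 = 4.
I = 1/(2*4) = 1/8 = 0.125000

0.125000


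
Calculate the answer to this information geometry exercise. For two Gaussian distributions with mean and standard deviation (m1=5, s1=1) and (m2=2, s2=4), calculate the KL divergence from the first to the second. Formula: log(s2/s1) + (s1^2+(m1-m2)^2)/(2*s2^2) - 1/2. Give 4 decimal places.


KL divergence between normal distributions:
KL = log(s2/s1) + (s1^2 + (m1-m2)^2)/(2*s2^2) - 1/2.
log(4/1) = 1.386294.
(1^2 + (5-2)^2)/(2*4^2) = (1 + 9)/32 = 0.3125.
KL = 1.386294 + 0.3125 - 0.5 = 1.1988

1.1988


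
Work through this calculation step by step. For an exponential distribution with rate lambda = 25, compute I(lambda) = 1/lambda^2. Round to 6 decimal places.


Fisher information for exponential: I(lambda) = 1/lambda^2.
lambda = 25, lambda^2 = 625.
I = 1/625 = 0.001600

0.001600


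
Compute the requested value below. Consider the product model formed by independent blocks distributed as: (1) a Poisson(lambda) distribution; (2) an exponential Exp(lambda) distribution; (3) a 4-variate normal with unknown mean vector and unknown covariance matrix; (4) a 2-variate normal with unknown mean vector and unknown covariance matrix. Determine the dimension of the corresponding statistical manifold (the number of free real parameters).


The dimension of a statistical manifold equals the number of free
(independent) real parameters of the model. For a product of independent
blocks the parameter counts add.
- Poisson (lambda): 1.
- exponential (lambda): 1.
- 4-variate normal: 4 (mean) + 4*5/2 = 10 (symmetric covariance) = 14.
- 2-variate normal: 2 (mean) + 2*3/2 = 3 (symmetric covariance) = 5.
Total = 1 + 1 + 14 + 5 = 21.
Dimension = 21

21


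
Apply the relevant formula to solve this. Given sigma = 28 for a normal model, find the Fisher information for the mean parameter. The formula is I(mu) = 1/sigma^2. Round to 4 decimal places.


The Fisher information for the mean of a normal distribution is I(mu) = 1/sigma^2.
sigma = 28, so sigma^2 = 784.
I(mu) = 1/784 = 0.0013

0.0013


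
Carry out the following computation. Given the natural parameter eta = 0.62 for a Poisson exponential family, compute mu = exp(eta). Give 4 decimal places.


Expectation parameter for Poisson exponential family:
mu = exp(eta).
eta = 0.62.
mu = exp(0.62) = 1.8589

1.8589


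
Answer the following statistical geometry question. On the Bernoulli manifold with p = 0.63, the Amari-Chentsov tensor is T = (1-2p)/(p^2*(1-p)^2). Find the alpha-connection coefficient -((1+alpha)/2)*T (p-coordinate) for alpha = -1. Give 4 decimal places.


Skewness (Amari-Chentsov) tensor: T = (1-2p)/(p^2*(1-p)^2).
p = 0.63, 1-2p = -0.26, p^2 = 0.3969, (1-p)^2 = 0.1369.
T = -0.26/(0.3969 * 0.1369) = -4.785076.
In the p-coordinate, Gamma^(alpha) = Gamma^(0) - (alpha/2)*T with Gamma^(0) = (1/2)*g'(p) = -T/2,
so Gamma^(alpha) = -((1+alpha)/2)*T.
alpha = -1, -(1+alpha)/2 = 0.0.
Gamma = 0.0 * -4.785076 = 0.0000

0.0000


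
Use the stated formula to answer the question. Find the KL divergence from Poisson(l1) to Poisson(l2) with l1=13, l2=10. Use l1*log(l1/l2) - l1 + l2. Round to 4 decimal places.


KL divergence for Poisson:
KL = l1*log(l1/l2) - l1 + l2.
l1 = 13, l2 = 10.
log(13/10) = 0.262364.
l1*log(l1/l2) = 13 * 0.262364 = 3.410735.
KL = 3.410735 - 13 + 10 = 0.4107

0.4107


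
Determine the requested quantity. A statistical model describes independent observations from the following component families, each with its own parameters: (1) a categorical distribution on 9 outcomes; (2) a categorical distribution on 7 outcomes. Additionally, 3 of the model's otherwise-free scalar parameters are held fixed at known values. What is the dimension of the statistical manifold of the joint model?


The dimension of a statistical manifold equals the number of free
(independent) real parameters of the model. For a product of independent
blocks the parameter counts add.
- categorical on 9 outcomes (probabilities sum to 1): 9-1 = 8.
- categorical on 7 outcomes (probabilities sum to 1): 7-1 = 6.
Total = 8 + 6 = 14.
3 parameter(s) fixed at known values: 14 - 3 = 11.
Dimension = 11

11


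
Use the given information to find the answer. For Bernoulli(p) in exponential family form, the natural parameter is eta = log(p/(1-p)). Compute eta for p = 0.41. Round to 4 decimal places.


Natural parameter for Bernoulli: eta = log(p/(1-p)).
p = 0.41, 1-p = 0.59.
p/(1-p) = 0.694915.
eta = log(0.694915) = -0.3640

-0.3640


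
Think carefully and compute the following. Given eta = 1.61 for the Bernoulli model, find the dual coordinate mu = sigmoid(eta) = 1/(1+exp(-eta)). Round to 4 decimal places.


Dual coordinate (expectation parameter) for Bernoulli:
mu = 1/(1+exp(-eta)).
eta = 1.61.
exp(-eta) = exp(-1.61) = 0.199888.
mu = 1/(1+0.199888) = 0.8334

0.8334


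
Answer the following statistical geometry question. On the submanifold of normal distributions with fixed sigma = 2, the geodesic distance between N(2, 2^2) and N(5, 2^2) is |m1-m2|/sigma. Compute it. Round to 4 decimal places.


On the fixed-variance normal subfamily, geodesic distance = |m1-m2|/sigma.
|2 - 5| = 3.
sigma = 2.
d = 3/2 = 1.5000

1.5000


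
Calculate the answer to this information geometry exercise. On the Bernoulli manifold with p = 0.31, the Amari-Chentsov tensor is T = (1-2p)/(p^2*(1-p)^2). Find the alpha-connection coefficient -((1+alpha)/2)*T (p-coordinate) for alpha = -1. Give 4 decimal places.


Skewness (Amari-Chentsov) tensor: T = (1-2p)/(p^2*(1-p)^2).
p = 0.31, 1-2p = 0.38, p^2 = 0.0961, (1-p)^2 = 0.4761.
T = 0.38/(0.0961 * 0.4761) = 8.305428.
In the p-coordinate, Gamma^(alpha) = Gamma^(0) - (alpha/2)*T with Gamma^(0) = (1/2)*g'(p) = -T/2,
so Gamma^(alpha) = -((1+alpha)/2)*T.
alpha = -1, -(1+alpha)/2 = 0.0.
Gamma = 0.0 * 8.305428 = 0.0000

0.0000


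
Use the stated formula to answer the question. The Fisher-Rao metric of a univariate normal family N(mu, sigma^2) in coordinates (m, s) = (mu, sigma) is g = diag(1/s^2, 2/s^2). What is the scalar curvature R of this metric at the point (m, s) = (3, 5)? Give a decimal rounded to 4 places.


The metric has the form g = (A dm^2 + B ds^2)/s^2 with A = 1, B = 2.
Substitute u = sqrt(A/B)*m: g = B*(du^2 + ds^2)/s^2, i.e. B times the
Poincare upper half-plane metric, which has constant Gaussian curvature -1.
Scaling a 2D metric by a constant c divides the Gaussian curvature by c,
so K = -1/B = -1/(2) = -0.5000 everywhere (the point (m, s) = (3, 5) is irrelevant:
the curvature is constant).
Scalar curvature in dimension 2: R = 2K = -2/(2) = -1.0000.

-1.0000


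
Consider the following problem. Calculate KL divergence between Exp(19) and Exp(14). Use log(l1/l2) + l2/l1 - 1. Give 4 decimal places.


KL divergence for exponential family:
KL = log(l1/l2) + l2/l1 - 1.
log(19/14) = 0.305382.
14/19 = 0.736842.
KL = 0.305382 + 0.736842 - 1 = 0.0422

0.0422


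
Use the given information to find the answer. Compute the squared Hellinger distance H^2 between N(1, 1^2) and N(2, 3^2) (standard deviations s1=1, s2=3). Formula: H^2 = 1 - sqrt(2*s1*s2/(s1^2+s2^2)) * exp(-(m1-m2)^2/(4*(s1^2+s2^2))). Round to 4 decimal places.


Squared Hellinger distance for Gaussians:
H^2 = 1 - sqrt(2*s1*s2/(s1^2+s2^2)) * exp(-(m1-m2)^2/(4*(s1^2+s2^2))).
s1^2 = 1, s2^2 = 9, s1^2+s2^2 = 10.
sqrt(2*1*3/(10)) = 0.774597.
(m1-m2)^2 = (-1)^2 = 1.
exp(-1/(4*10)) = exp(-0.025) = 0.97531.
H^2 = 1 - 0.774597*0.97531 = 0.2445

0.2445


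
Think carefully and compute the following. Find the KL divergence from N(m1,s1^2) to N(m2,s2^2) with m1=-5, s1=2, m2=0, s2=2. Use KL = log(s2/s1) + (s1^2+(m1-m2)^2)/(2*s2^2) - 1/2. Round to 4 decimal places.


KL divergence between normal distributions:
KL = log(s2/s1) + (s1^2 + (m1-m2)^2)/(2*s2^2) - 1/2.
log(2/2) = 0.0.
(2^2 + (-5-0)^2)/(2*2^2) = (4 + 25)/8 = 3.625.
KL = 0.0 + 3.625 - 0.5 = 3.1250

3.1250


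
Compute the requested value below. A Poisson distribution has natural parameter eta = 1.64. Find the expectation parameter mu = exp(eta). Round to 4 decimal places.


Expectation parameter for Poisson exponential family:
mu = exp(eta).
eta = 1.64.
mu = exp(1.64) = 5.1552

5.1552


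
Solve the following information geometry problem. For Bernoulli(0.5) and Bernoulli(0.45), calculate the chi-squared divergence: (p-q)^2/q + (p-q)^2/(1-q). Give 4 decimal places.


Chi-squared divergence between Bernoulli distributions:
chi^2 = (p-q)^2/q + (p-q)^2/(1-q).
p = 0.5, q = 0.45, p-q = 0.05.
(p-q)^2 = 0.0025.
term1 = 0.0025/0.45 = 0.005556.
term2 = 0.0025/0.55 = 0.004545.
chi^2 = 0.005556 + 0.004545 = 0.0101

0.0101


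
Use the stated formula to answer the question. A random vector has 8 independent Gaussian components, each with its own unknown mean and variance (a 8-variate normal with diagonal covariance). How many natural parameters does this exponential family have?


Exponential family dimension calculation:
Each univariate normal has two natural parameters (mu/sigma^2 and -1/(2 sigma^2)).
With 8 independent components, dim = 2 * 8 = 16.

16


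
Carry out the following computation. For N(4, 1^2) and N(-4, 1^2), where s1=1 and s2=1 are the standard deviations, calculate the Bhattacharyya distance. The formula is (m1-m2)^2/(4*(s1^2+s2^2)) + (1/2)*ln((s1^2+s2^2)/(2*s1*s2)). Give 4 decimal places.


Bhattacharyya distance between two Gaussians:
DB = (m1-m2)^2/(4*(s1^2+s2^2)) + (1/2)*ln((s1^2+s2^2)/(2*s1*s2)).
(m1-m2)^2 = (8)^2 = 64.
s1^2+s2^2 = 1 + 1 = 2.
term1 = 64/8 = 8.0.
term2 = 0.5*ln(2/2.0) = 0.0.
DB = 8.0 + 0.0 = 8.0000

8.0000


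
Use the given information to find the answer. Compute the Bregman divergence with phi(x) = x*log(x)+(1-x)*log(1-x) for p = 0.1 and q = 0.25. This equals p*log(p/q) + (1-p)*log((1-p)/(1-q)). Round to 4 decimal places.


Bregman divergence with negative entropy generator:
D = p*log(p/q) + (1-p)*log((1-p)/(1-q)).
p = 0.1, q = 0.25.
p*log(p/q) = 0.1*log(0.1/0.25) = -0.091629.
(1-p)*log((1-p)/(1-q)) = 0.9*log(0.9/0.75) = 0.164089.
D = -0.091629 + 0.164089 = 0.0725

0.0725


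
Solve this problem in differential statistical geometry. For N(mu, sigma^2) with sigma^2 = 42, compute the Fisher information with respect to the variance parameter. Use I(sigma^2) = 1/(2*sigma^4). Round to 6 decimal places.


Fisher information for variance: I(sigma^2) = 1/(2*sigma^4).
sigma^2 = 42, so sigma^4 = 1764.
I = 1/(2*1764) = 1/3528 = 0.000283

0.000283


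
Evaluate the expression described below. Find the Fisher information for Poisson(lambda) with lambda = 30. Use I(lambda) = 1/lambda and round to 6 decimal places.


Fisher information for Poisson: I(lambda) = 1/lambda.
lambda = 30.
I(lambda) = 1/30 = 0.033333

0.033333


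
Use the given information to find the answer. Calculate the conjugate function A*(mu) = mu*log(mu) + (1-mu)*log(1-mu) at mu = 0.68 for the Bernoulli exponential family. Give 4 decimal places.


Legendre transform for Bernoulli:
A*(mu) = mu*log(mu) + (1-mu)*log(1-mu).
mu = 0.68, 1-mu = 0.32.
mu*log(mu) = 0.68*log(0.68) = -0.26225.
(1-mu)*log(1-mu) = 0.32*log(0.32) = -0.364619.
A* = -0.26225 + -0.364619 = -0.6269

-0.6269


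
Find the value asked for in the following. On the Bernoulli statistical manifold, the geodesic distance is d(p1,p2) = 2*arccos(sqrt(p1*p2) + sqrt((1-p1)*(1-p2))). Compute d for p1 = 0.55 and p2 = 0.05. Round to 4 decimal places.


Geodesic distance on Bernoulli manifold:
d(p1,p2) = 2*arccos(sqrt(p1*p2) + sqrt((1-p1)*(1-p2))).
sqrt(p1*p2) = sqrt(0.55*0.05) = 0.165831.
sqrt((1-p1)*(1-p2)) = sqrt(0.45*0.95) = 0.653835.
arg = 0.165831 + 0.653835 = 0.819666.
d = 2*arccos(0.819666) = 1.2199

1.2199


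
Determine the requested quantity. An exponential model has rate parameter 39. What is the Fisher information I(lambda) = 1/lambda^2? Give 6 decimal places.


Fisher information for exponential: I(lambda) = 1/lambda^2.
lambda = 39, lambda^2 = 1521.
I = 1/1521 = 0.000657

0.000657


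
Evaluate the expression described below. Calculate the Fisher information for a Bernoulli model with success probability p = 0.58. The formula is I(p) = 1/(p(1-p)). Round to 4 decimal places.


For Bernoulli(p), Fisher information is I(p) = 1/(p*(1-p)).
p = 0.58, 1-p = 0.42.
p*(1-p) = 0.2436.
I(p) = 1/0.2436 = 4.1051

4.1051


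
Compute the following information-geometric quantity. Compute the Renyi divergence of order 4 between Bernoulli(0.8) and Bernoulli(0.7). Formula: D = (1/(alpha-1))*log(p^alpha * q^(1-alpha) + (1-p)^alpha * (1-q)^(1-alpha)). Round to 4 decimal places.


Renyi divergence of order alpha between Bernoulli distributions:
D = (1/(alpha-1))*log(p^alpha * q^(1-alpha) + (1-p)^alpha * (1-q)^(1-alpha)).
alpha = 4, p = 0.8, q = 0.7.
p^alpha * q^(1-alpha) = 0.8^4 * 0.7^-3 = 1.194169.
(1-p)^alpha * (1-q)^(1-alpha) = 0.2^4 * 0.3^-3 = 0.059259.
sum = 1.194169 + 0.059259 = 1.253428.
D = (1/3)*log(1.253428) = 0.0753

0.0753


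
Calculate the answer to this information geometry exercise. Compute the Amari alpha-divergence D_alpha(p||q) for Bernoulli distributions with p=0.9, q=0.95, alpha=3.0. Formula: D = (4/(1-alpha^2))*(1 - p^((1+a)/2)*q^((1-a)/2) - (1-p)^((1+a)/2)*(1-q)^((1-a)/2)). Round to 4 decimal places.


Amari alpha-divergence:
D = (4/(1-alpha^2))*(1 - p^((1+a)/2)*q^((1-a)/2) - (1-p)^((1+a)/2)*(1-q)^((1-a)/2)).
alpha = 3.0, p = 0.9, q = 0.95.
e1 = (1+alpha)/2 = 2.0, e2 = (1-alpha)/2 = -1.0.
t1 = p^e1 * q^e2 = 0.9^2.0 * 0.95^-1.0 = 0.852632.
t2 = (1-p)^e1 * (1-q)^e2 = 0.1^2.0 * 0.05^-1.0 = 0.2.
4/(1-alpha^2) = -0.5.
D = -0.5*(1 - 0.852632 - 0.2) = 0.0263

0.0263


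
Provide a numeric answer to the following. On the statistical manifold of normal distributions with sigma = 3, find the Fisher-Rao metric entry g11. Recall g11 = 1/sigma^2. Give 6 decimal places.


For the 2-parameter normal family, the Fisher metric has:
  g11 = 1/sigma^2, g22 = 2/sigma^2.
sigma = 3, sigma^2 = 9.
g11 = 0.111111

0.111111


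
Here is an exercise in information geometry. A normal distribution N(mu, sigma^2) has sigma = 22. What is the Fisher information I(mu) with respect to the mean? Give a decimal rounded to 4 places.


The Fisher information for the mean of a normal distribution is I(mu) = 1/sigma^2.
sigma = 22, so sigma^2 = 484.
I(mu) = 1/484 = 0.0021

0.0021


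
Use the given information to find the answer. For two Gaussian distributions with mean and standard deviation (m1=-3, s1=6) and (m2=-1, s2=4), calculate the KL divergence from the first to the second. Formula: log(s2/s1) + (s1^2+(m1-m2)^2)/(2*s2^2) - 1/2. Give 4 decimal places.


KL divergence between normal distributions:
KL = log(s2/s1) + (s1^2 + (m1-m2)^2)/(2*s2^2) - 1/2.
log(4/6) = -0.405465.
(6^2 + (-3--1)^2)/(2*4^2) = (36 + 4)/32 = 1.25.
KL = -0.405465 + 1.25 - 0.5 = 0.3445

0.3445


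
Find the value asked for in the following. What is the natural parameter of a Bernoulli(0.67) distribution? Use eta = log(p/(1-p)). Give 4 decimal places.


Natural parameter for Bernoulli: eta = log(p/(1-p)).
p = 0.67, 1-p = 0.33.
p/(1-p) = 2.030303.
eta = log(2.030303) = 0.7082

0.7082


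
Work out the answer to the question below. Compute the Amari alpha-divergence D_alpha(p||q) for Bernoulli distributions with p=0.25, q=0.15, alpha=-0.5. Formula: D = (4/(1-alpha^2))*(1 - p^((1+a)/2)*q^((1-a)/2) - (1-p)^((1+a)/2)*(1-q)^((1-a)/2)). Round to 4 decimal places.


Amari alpha-divergence:
D = (4/(1-alpha^2))*(1 - p^((1+a)/2)*q^((1-a)/2) - (1-p)^((1+a)/2)*(1-q)^((1-a)/2)).
alpha = -0.5, p = 0.25, q = 0.15.
e1 = (1+alpha)/2 = 0.25, e2 = (1-alpha)/2 = 0.75.
t1 = p^e1 * q^e2 = 0.25^0.25 * 0.15^0.75 = 0.170433.
t2 = (1-p)^e1 * (1-q)^e2 = 0.75^0.25 * 0.85^0.75 = 0.823815.
4/(1-alpha^2) = 5.333333.
D = 5.333333*(1 - 0.170433 - 0.823815) = 0.0307

0.0307


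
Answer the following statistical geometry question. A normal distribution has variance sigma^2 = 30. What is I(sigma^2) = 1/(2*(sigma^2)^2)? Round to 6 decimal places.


Fisher information for variance: I(sigma^2) = 1/(2*sigma^4).
sigma^2 = 30, so sigma^4 = 900.
I = 1/(2*900) = 1/1800 = 0.000556

0.000556


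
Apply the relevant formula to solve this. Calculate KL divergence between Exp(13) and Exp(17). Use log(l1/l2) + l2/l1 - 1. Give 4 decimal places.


KL divergence for exponential family:
KL = log(l1/l2) + l2/l1 - 1.
log(13/17) = -0.268264.
17/13 = 1.307692.
KL = -0.268264 + 1.307692 - 1 = 0.0394

0.0394


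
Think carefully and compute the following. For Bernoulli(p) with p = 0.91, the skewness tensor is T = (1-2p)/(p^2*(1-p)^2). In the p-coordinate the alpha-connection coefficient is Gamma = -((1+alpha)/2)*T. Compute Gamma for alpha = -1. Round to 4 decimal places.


Skewness (Amari-Chentsov) tensor: T = (1-2p)/(p^2*(1-p)^2).
p = 0.91, 1-2p = -0.82, p^2 = 0.8281, (1-p)^2 = 0.0081.
T = -0.82/(0.8281 * 0.0081) = -122.249206.
In the p-coordinate, Gamma^(alpha) = Gamma^(0) - (alpha/2)*T with Gamma^(0) = (1/2)*g'(p) = -T/2,
so Gamma^(alpha) = -((1+alpha)/2)*T.
alpha = -1, -(1+alpha)/2 = 0.0.
Gamma = 0.0 * -122.249206 = 0.0000

0.0000


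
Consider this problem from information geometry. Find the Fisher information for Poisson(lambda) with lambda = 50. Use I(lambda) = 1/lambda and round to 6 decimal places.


Fisher information for Poisson: I(lambda) = 1/lambda.
lambda = 50.
I(lambda) = 1/50 = 0.020000

0.020000


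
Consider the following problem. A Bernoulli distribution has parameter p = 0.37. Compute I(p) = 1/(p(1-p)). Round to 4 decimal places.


For Bernoulli(p), Fisher information is I(p) = 1/(p*(1-p)).
p = 0.37, 1-p = 0.63.
p*(1-p) = 0.2331.
I(p) = 1/0.2331 = 4.2900

4.2900


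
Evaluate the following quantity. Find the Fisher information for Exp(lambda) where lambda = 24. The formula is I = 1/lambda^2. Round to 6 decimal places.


Fisher information for exponential: I(lambda) = 1/lambda^2.
lambda = 24, lambda^2 = 576.
I = 1/576 = 0.001736

0.001736


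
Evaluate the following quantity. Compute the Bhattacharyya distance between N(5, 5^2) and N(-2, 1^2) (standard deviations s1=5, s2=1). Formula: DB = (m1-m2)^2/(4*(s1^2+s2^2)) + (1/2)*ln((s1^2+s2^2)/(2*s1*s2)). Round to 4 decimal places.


Bhattacharyya distance between two Gaussians:
DB = (m1-m2)^2/(4*(s1^2+s2^2)) + (1/2)*ln((s1^2+s2^2)/(2*s1*s2)).
(m1-m2)^2 = (7)^2 = 49.
s1^2+s2^2 = 25 + 1 = 26.
term1 = 49/104 = 0.471154.
term2 = 0.5*ln(26/10.0) = 0.477756.
DB = 0.471154 + 0.477756 = 0.9489

0.9489


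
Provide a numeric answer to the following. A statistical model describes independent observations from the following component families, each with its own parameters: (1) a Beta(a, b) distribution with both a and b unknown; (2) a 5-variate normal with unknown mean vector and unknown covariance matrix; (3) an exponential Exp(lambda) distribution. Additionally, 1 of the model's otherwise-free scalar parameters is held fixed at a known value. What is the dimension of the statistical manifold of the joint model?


The dimension of a statistical manifold equals the number of free
(independent) real parameters of the model. For a product of independent
blocks the parameter counts add.
- Beta (a, b): 2.
- 5-variate normal: 5 (mean) + 5*6/2 = 15 (symmetric covariance) = 20.
- exponential (lambda): 1.
Total = 2 + 20 + 1 = 23.
1 parameter(s) fixed at known values: 23 - 1 = 22.
Dimension = 22

22


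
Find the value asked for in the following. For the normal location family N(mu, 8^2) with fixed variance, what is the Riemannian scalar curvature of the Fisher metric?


This family has a single free parameter, so its statistical manifold
is 1-dimensional. The Riemann curvature tensor of any 1-dimensional
Riemannian manifold vanishes identically, so R = 0.

0


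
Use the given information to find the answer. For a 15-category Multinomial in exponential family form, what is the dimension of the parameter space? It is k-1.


Exponential family dimension calculation:
For Multinomial with k=15 categories, dim = k-1 = 14.

14


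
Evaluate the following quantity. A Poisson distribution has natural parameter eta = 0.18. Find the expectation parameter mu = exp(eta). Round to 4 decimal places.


Expectation parameter for Poisson exponential family:
mu = exp(eta).
eta = 0.18.
mu = exp(0.18) = 1.1972

1.1972


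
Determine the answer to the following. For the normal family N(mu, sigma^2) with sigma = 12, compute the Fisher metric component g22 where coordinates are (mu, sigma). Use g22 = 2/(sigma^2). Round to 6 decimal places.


For the 2-parameter normal family, the Fisher metric has:
  g11 = 1/sigma^2, g22 = 2/sigma^2.
sigma = 12, sigma^2 = 144.
g22 = 0.013889

0.013889


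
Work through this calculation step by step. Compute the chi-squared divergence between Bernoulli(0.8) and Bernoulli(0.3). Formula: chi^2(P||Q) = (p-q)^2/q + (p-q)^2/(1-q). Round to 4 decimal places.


Chi-squared divergence between Bernoulli distributions:
chi^2 = (p-q)^2/q + (p-q)^2/(1-q).
p = 0.8, q = 0.3, p-q = 0.5.
(p-q)^2 = 0.25.
term1 = 0.25/0.3 = 0.833333.
term2 = 0.25/0.7 = 0.357143.
chi^2 = 0.833333 + 0.357143 = 1.1905

1.1905


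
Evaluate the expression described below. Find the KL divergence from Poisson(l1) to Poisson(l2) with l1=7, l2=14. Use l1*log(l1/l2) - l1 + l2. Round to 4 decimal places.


KL divergence for Poisson:
KL = l1*log(l1/l2) - l1 + l2.
l1 = 7, l2 = 14.
log(7/14) = -0.693147.
l1*log(l1/l2) = 7 * -0.693147 = -4.85203.
KL = -4.85203 - 7 + 14 = 2.1480

2.1480


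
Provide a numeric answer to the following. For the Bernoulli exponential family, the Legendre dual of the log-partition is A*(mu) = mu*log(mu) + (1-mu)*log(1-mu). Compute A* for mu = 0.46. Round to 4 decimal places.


Legendre transform for Bernoulli:
A*(mu) = mu*log(mu) + (1-mu)*log(1-mu).
mu = 0.46, 1-mu = 0.54.
mu*log(mu) = 0.46*log(0.46) = -0.357203.
(1-mu)*log(1-mu) = 0.54*log(0.54) = -0.332741.
A* = -0.357203 + -0.332741 = -0.6899

-0.6899
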